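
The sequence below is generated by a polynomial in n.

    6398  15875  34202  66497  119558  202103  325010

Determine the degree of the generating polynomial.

D1: 9477, 18327, 32295, 53061, 82545, 122907
D2: 8850, 13968, 20766, 29484, 40362
D3: 5118, 6798, 8718, 10878
D4: 1680, 1920, 2160
D5: 240, 240
The fifth differences are constant, so the polynomial has degree 5.

5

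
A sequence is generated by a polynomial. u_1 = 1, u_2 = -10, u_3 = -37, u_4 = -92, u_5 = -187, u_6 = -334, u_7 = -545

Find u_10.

-1682

Δ: -11 , -27 , -55 , -95 , -147 , -211
Δ²: -16 , -28 , -40 , -52 , -64
Δ³: -12 , -12 , -12 , -12
Constant third difference = -12, so extend:
-64 − 12 = -76;  -211 − 76 = -287;  -545 − 287 = -832
-76 − 12 = -88;  -287 − 88 = -375;  -832 − 375 = -1207
-88 − 12 = -100;  -375 − 100 = -475;  -1207 − 475 = -1682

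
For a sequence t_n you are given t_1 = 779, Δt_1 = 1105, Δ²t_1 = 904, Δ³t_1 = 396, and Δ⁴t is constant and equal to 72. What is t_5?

12279

Build the table forward from the leading diagonal:
Fourth differences: 72, 72, 72, 72, 72
Third differences: 396, 468, 540, 612, 684
Second differences: 904, 1300, 1768, 2308, 2920
First differences: 1105, 2009, 3309, 5077, 7385
t: 779, 1884, 3893, 7202, 12279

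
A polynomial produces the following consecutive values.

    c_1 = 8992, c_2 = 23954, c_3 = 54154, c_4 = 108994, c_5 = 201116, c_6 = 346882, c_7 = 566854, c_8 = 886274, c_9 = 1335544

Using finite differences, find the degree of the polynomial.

5

14962, 30200, 54840, 92122, 145766, 219972, 319420, 449270
15238, 24640, 37282, 53644, 74206, 99448, 129850
9402, 12642, 16362, 20562, 25242, 30402
3240, 3720, 4200, 4680, 5160
480, 480, 480, 480
The fifth differences are constant, so the polynomial has degree 5.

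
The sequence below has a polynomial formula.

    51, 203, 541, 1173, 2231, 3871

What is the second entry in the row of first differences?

338

Δ: 152, 338, 632, 1058, 1640
Δ²: 186, 294, 426, 582
Δ³: 108, 132, 156
Δ⁴: 24, 24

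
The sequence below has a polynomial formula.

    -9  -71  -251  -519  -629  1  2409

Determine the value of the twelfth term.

124489

Δ: -62, -180, -268, -110, 630, 2408
Δ²: -118, -88, 158, 740, 1778
Δ³: 30, 246, 582, 1038
Δ⁴: 216, 336, 456
Δ⁵: 120, 120
Fifth differences constant at 120.
456 + 120 = 576;  1038 + 576 = 1614;  1778 + 1614 = 3392;  2408 + 3392 = 5800;  2409 + 5800 = 8209
576 + 120 = 696;  1614 + 696 = 2310;  3392 + 2310 = 5702;  5800 + 5702 = 11502;  8209 + 11502 = 19711
696 + 120 = 816;  2310 + 816 = 3126;  5702 + 3126 = 8828;  11502 + 8828 = 20330;  19711 + 20330 = 40041
816 + 120 = 936;  3126 + 936 = 4062;  8828 + 4062 = 12890;  20330 + 12890 = 33220;  40041 + 33220 = 73261
936 + 120 = 1056;  4062 + 1056 = 5118;  12890 + 5118 = 18008;  33220 + 18008 = 51228;  73261 + 51228 = 124489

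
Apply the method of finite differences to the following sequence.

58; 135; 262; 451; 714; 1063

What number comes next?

1510

First differences: 77, 127, 189, 263, 349
Second differences: 50, 62, 74, 86
Third differences: 12, 12, 12
Constant third difference = 12, so extend:
86 + 12 = 98;  349 + 98 = 447;  1063 + 447 = 1510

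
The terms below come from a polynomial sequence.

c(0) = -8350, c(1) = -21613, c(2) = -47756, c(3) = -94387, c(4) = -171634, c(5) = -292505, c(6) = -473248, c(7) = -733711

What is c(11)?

-3115883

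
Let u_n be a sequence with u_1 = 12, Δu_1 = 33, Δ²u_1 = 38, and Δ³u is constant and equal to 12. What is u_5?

420

Build the table forward from the leading diagonal:
Δ³: 12, 12, 12, 12, 12
Δ²: 38, 50, 62, 74, 86
Δ: 33, 71, 121, 183, 257
u: 12, 45, 116, 237, 420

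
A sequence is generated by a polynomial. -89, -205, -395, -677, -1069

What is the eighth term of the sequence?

-3085

-116  -190  -282  -392
-74  -92  -110
-18  -18
Third differences constant at -18.
-110 − 18 = -128;  -392 − 128 = -520;  -1069 − 520 = -1589
-128 − 18 = -146;  -520 − 146 = -666;  -1589 − 666 = -2255
-146 − 18 = -164;  -666 − 164 = -830;  -2255 − 830 = -3085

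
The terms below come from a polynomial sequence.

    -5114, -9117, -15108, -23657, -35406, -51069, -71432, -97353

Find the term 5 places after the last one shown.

-345398

D1: -4003, -5991, -8549, -11749, -15663, -20363, -25921
D2: -1988, -2558, -3200, -3914, -4700, -5558
D3: -570, -642, -714, -786, -858
D4: -72, -72, -72, -72
Fourth differences constant at -72.
-858 − 72 = -930;  -5558 − 930 = -6488;  -25921 − 6488 = -32409;  -97353 − 32409 = -129762
-930 − 72 = -1002;  -6488 − 1002 = -7490;  -32409 − 7490 = -39899;  -129762 − 39899 = -169661
-1002 − 72 = -1074;  -7490 − 1074 = -8564;  -39899 − 8564 = -48463;  -169661 − 48463 = -218124
-1074 − 72 = -1146;  -8564 − 1146 = -9710;  -48463 − 9710 = -58173;  -218124 − 58173 = -276297
-1146 − 72 = -1218;  -9710 − 1218 = -10928;  -58173 − 10928 = -69101;  -276297 − 69101 = -345398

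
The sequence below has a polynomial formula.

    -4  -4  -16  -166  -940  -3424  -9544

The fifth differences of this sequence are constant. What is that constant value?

Δ: 0, -12, -150, -774, -2484, -6120
Δ²: -12, -138, -624, -1710, -3636
Δ³: -126, -486, -1086, -1926
Δ⁴: -360, -600, -840
Δ⁵: -240, -240

-240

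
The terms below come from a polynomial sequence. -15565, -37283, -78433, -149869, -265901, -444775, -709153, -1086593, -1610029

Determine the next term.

Δ: -21718, -41150, -71436, -116032, -178874, -264378, -377440, -523436
Δ²: -19432, -30286, -44596, -62842, -85504, -113062, -145996
Δ³: -10854, -14310, -18246, -22662, -27558, -32934
Δ⁴: -3456, -3936, -4416, -4896, -5376
Δ⁵: -480, -480, -480, -480
Fifth differences constant at -480.
-5376 − 480 = -5856;  -32934 − 5856 = -38790;  -145996 − 38790 = -184786;  -523436 − 184786 = -708222;  -1610029 − 708222 = -2318251

-2318251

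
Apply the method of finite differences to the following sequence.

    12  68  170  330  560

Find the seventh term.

First differences: 56  102  160  230
Second differences: 46  58  70
Third differences: 12  12
The third differences are constant (12).
70 + 12 = 82;  230 + 82 = 312;  560 + 312 = 872
82 + 12 = 94;  312 + 94 = 406;  872 + 406 = 1278

1278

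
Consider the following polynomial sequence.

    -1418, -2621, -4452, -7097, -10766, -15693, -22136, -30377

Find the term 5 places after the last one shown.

First differences: -1203 , -1831 , -2645 , -3669 , -4927 , -6443 , -8241
Second differences: -628 , -814 , -1024 , -1258 , -1516 , -1798
Third differences: -186 , -210 , -234 , -258 , -282
Fourth differences: -24 , -24 , -24 , -24
Constant fourth difference = -24, so extend:
-282 − 24 = -306;  -1798 − 306 = -2104;  -8241 − 2104 = -10345;  -30377 − 10345 = -40722
-306 − 24 = -330;  -2104 − 330 = -2434;  -10345 − 2434 = -12779;  -40722 − 12779 = -53501
-330 − 24 = -354;  -2434 − 354 = -2788;  -12779 − 2788 = -15567;  -53501 − 15567 = -69068
-354 − 24 = -378;  -2788 − 378 = -3166;  -15567 − 3166 = -18733;  -69068 − 18733 = -87801
-378 − 24 = -402;  -3166 − 402 = -3568;  -18733 − 3568 = -22301;  -87801 − 22301 = -110102

-110102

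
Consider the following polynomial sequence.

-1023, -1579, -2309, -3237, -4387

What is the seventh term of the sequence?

First differences: -556, -730, -928, -1150
Second differences: -174, -198, -222
Third differences: -24, -24
Third differences constant at -24.
-222 − 24 = -246;  -1150 − 246 = -1396;  -4387 − 1396 = -5783
-246 − 24 = -270;  -1396 − 270 = -1666;  -5783 − 1666 = -7449

-7449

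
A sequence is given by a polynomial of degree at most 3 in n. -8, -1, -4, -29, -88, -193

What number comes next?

-356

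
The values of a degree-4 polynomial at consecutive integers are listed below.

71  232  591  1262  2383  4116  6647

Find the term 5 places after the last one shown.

161, 359, 671, 1121, 1733, 2531
198, 312, 450, 612, 798
114, 138, 162, 186
24, 24, 24
Constant fourth difference = 24, so extend:
186 + 24 = 210;  798 + 210 = 1008;  2531 + 1008 = 3539;  6647 + 3539 = 10186
210 + 24 = 234;  1008 + 234 = 1242;  3539 + 1242 = 4781;  10186 + 4781 = 14967
234 + 24 = 258;  1242 + 258 = 1500;  4781 + 1500 = 6281;  14967 + 6281 = 21248
258 + 24 = 282;  1500 + 282 = 1782;  6281 + 1782 = 8063;  21248 + 8063 = 29311
282 + 24 = 306;  1782 + 306 = 2088;  8063 + 2088 = 10151;  29311 + 10151 = 39462

39462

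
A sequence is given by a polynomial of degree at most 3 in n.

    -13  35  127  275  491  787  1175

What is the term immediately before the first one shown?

48  92  148  216  296  388
44  56  68  80  92
12  12  12  12
The third differences are constant at 12.
Work back: 44 − 12 = 32;  48 − 32 = 16;  -13 − 16 = -29

-29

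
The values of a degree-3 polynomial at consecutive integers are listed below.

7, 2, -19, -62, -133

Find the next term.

Δ: -5, -21, -43, -71
Δ²: -16, -22, -28
Δ³: -6, -6
The third differences are constant (-6).
-28 − 6 = -34;  -71 − 34 = -105;  -133 − 105 = -238

-238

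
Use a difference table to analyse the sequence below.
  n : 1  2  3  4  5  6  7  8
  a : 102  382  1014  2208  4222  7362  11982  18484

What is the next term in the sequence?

27318

Δ: 280  632  1194  2014  3140  4620  6502
Δ²: 352  562  820  1126  1480  1882
Δ³: 210  258  306  354  402
Δ⁴: 48  48  48  48
Fourth differences constant at 48.
402 + 48 = 450;  1882 + 450 = 2332;  6502 + 2332 = 8834;  18484 + 8834 = 27318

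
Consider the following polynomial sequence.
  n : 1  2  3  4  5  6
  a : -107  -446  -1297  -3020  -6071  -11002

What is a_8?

-29192

-339, -851, -1723, -3051, -4931
-512, -872, -1328, -1880
-360, -456, -552
-96, -96
Constant fourth difference = -96, so extend:
-552 − 96 = -648;  -1880 − 648 = -2528;  -4931 − 2528 = -7459;  -11002 − 7459 = -18461
-648 − 96 = -744;  -2528 − 744 = -3272;  -7459 − 3272 = -10731;  -18461 − 10731 = -29192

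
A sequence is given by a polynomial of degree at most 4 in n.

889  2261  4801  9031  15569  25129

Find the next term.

38521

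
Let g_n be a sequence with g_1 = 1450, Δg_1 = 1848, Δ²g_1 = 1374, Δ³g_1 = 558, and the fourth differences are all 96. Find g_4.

11674

Build the table forward from the leading diagonal:
Δ⁴: 96, 96, 96, 96
Δ³: 558, 654, 750, 846
Δ²: 1374, 1932, 2586, 3336
Δ: 1848, 3222, 5154, 7740
g: 1450, 3298, 6520, 11674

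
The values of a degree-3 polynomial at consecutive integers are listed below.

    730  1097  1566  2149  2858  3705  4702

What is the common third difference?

First differences: 367, 469, 583, 709, 847, 997
Second differences: 102, 114, 126, 138, 150
Third differences: 12, 12, 12, 12

12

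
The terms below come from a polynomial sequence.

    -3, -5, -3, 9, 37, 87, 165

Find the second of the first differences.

2

D1: -2, 2, 12, 28, 50, 78
D2: 4, 10, 16, 22, 28
D3: 6, 6, 6, 6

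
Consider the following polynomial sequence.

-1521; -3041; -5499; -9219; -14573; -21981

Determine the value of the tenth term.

Δ: -1520 , -2458 , -3720 , -5354 , -7408
Δ²: -938 , -1262 , -1634 , -2054
Δ³: -324 , -372 , -420
Δ⁴: -48 , -48
Fourth differences constant at -48.
-420 − 48 = -468;  -2054 − 468 = -2522;  -7408 − 2522 = -9930;  -21981 − 9930 = -31911
-468 − 48 = -516;  -2522 − 516 = -3038;  -9930 − 3038 = -12968;  -31911 − 12968 = -44879
-516 − 48 = -564;  -3038 − 564 = -3602;  -12968 − 3602 = -16570;  -44879 − 16570 = -61449
-564 − 48 = -612;  -3602 − 612 = -4214;  -16570 − 4214 = -20784;  -61449 − 20784 = -82233

-82233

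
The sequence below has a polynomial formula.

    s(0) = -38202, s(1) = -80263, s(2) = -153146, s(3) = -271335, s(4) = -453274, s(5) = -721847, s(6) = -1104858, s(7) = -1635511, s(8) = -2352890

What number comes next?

-3302439

-42061 , -72883 , -118189 , -181939 , -268573 , -383011 , -530653 , -717379
-30822 , -45306 , -63750 , -86634 , -114438 , -147642 , -186726
-14484 , -18444 , -22884 , -27804 , -33204 , -39084
-3960 , -4440 , -4920 , -5400 , -5880
-480 , -480 , -480 , -480
The fifth differences are constant (-480).
-5880 − 480 = -6360;  -39084 − 6360 = -45444;  -186726 − 45444 = -232170;  -717379 − 232170 = -949549;  -2352890 − 949549 = -3302439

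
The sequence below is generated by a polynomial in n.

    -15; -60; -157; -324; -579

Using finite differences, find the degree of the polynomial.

3

Δ: -45, -97, -167, -255
Δ²: -52, -70, -88
Δ³: -18, -18
The third differences are constant, so the polynomial has degree 3.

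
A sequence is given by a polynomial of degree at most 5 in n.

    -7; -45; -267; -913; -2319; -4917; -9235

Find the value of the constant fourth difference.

Δ: -38, -222, -646, -1406, -2598, -4318
Δ²: -184, -424, -760, -1192, -1720
Δ³: -240, -336, -432, -528
Δ⁴: -96, -96, -96

-96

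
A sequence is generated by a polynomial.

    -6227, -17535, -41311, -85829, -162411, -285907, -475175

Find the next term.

-11308, -23776, -44518, -76582, -123496, -189268
-12468, -20742, -32064, -46914, -65772
-8274, -11322, -14850, -18858
-3048, -3528, -4008
-480, -480
The fifth differences are constant (-480).
-4008 − 480 = -4488;  -18858 − 4488 = -23346;  -65772 − 23346 = -89118;  -189268 − 89118 = -278386;  -475175 − 278386 = -753561

-753561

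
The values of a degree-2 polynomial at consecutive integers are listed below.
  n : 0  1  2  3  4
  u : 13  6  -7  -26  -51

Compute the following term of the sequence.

D1: -7, -13, -19, -25
D2: -6, -6, -6
Second differences constant at -6.
-25 − 6 = -31;  -51 − 31 = -82

-82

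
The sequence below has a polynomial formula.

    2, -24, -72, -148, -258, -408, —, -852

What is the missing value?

Using the first 6 terms:
First differences: -26, -48, -76, -110, -150
Second differences: -22, -28, -34, -40
Third differences: -6, -6, -6
Constant third difference = -6.
Extend forward: -40 − 6 = -46;  -150 − 46 = -196;  -408 − 196 = -604

-604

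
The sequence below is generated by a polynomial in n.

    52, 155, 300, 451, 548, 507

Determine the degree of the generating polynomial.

First differences: 103, 145, 151, 97, -41
Second differences: 42, 6, -54, -138
Third differences: -36, -60, -84
Fourth differences: -24, -24
The fourth differences are constant, so the polynomial has degree 4.

4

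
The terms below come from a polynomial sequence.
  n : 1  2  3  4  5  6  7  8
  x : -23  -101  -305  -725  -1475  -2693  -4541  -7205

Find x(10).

Δ: -78 , -204 , -420 , -750 , -1218 , -1848 , -2664
Δ²: -126 , -216 , -330 , -468 , -630 , -816
Δ³: -90 , -114 , -138 , -162 , -186
Δ⁴: -24 , -24 , -24 , -24
Constant fourth difference = -24, so extend:
-186 − 24 = -210;  -816 − 210 = -1026;  -2664 − 1026 = -3690;  -7205 − 3690 = -10895
-210 − 24 = -234;  -1026 − 234 = -1260;  -3690 − 1260 = -4950;  -10895 − 4950 = -15845

-15845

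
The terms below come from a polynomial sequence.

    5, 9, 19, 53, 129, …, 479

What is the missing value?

Using the first 5 terms:
4, 10, 34, 76
6, 24, 42
18, 18
Constant third difference = 18.
Extend forward: 42 + 18 = 60;  76 + 60 = 136;  129 + 136 = 265

265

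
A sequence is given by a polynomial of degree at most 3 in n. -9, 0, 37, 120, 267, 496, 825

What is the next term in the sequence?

First differences: 9, 37, 83, 147, 229, 329
Second differences: 28, 46, 64, 82, 100
Third differences: 18, 18, 18, 18
Constant third difference = 18, so extend:
100 + 18 = 118;  329 + 118 = 447;  825 + 447 = 1272

1272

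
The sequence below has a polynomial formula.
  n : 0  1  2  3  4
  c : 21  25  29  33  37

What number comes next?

D1: 4 , 4 , 4 , 4
First differences constant at 4.
37 + 4 = 41

41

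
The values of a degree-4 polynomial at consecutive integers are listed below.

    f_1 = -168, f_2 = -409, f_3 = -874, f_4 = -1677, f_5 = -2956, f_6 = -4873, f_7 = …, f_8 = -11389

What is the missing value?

-7614

Using the first 6 terms:
Δ: -241, -465, -803, -1279, -1917
Δ²: -224, -338, -476, -638
Δ³: -114, -138, -162
Δ⁴: -24, -24
Constant fourth difference = -24.
Extend forward: -162 − 24 = -186;  -638 − 186 = -824;  -1917 − 824 = -2741;  -4873 − 2741 = -7614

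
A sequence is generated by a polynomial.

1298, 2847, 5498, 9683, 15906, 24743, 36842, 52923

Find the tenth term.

100271

Δ: 1549, 2651, 4185, 6223, 8837, 12099, 16081
Δ²: 1102, 1534, 2038, 2614, 3262, 3982
Δ³: 432, 504, 576, 648, 720
Δ⁴: 72, 72, 72, 72
Constant fourth difference = 72, so extend:
720 + 72 = 792;  3982 + 792 = 4774;  16081 + 4774 = 20855;  52923 + 20855 = 73778
792 + 72 = 864;  4774 + 864 = 5638;  20855 + 5638 = 26493;  73778 + 26493 = 100271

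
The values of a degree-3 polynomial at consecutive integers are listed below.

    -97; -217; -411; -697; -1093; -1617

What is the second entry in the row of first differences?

Δ: -120, -194, -286, -396, -524
Δ²: -74, -92, -110, -128
Δ³: -18, -18, -18

-194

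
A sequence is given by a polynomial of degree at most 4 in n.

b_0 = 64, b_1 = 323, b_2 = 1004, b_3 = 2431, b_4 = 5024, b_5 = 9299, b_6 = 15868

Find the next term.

259, 681, 1427, 2593, 4275, 6569
422, 746, 1166, 1682, 2294
324, 420, 516, 612
96, 96, 96
Constant fourth difference = 96, so extend:
612 + 96 = 708;  2294 + 708 = 3002;  6569 + 3002 = 9571;  15868 + 9571 = 25439

25439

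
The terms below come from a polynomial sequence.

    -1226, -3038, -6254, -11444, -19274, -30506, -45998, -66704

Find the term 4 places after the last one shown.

-224108

Δ: -1812, -3216, -5190, -7830, -11232, -15492, -20706
Δ²: -1404, -1974, -2640, -3402, -4260, -5214
Δ³: -570, -666, -762, -858, -954
Δ⁴: -96, -96, -96, -96
Constant fourth difference = -96, so extend:
-954 − 96 = -1050;  -5214 − 1050 = -6264;  -20706 − 6264 = -26970;  -66704 − 26970 = -93674
-1050 − 96 = -1146;  -6264 − 1146 = -7410;  -26970 − 7410 = -34380;  -93674 − 34380 = -128054
-1146 − 96 = -1242;  -7410 − 1242 = -8652;  -34380 − 8652 = -43032;  -128054 − 43032 = -171086
-1242 − 96 = -1338;  -8652 − 1338 = -9990;  -43032 − 9990 = -53022;  -171086 − 53022 = -224108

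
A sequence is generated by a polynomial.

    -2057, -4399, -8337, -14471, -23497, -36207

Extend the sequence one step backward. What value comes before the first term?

-2342, -3938, -6134, -9026, -12710
-1596, -2196, -2892, -3684
-600, -696, -792
-96, -96
The fourth differences are constant at -96.
Work back: -600 + 96 = -504;  -1596 + 504 = -1092;  -2342 + 1092 = -1250;  -2057 + 1250 = -807

-807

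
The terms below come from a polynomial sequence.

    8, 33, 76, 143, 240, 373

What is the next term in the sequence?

548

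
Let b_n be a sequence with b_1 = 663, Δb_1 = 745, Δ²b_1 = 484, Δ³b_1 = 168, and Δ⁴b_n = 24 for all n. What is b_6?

Build the table forward from the leading diagonal:
D4: 24  24  24  24  24  24
D3: 168  192  216  240  264  288
D2: 484  652  844  1060  1300  1564
D1: 745  1229  1881  2725  3785  5085
b: 663  1408  2637  4518  7243  11028

11028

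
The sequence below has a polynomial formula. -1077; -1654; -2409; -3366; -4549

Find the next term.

-5982

First differences: -577  -755  -957  -1183
Second differences: -178  -202  -226
Third differences: -24  -24
Third differences constant at -24.
-226 − 24 = -250;  -1183 − 250 = -1433;  -4549 − 1433 = -5982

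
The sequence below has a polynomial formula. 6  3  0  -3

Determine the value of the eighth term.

D1: -3, -3, -3
Constant first difference = -3, so extend:
-3 − 3 = -6
-6 − 3 = -9
-9 − 3 = -12
-12 − 3 = -15

-15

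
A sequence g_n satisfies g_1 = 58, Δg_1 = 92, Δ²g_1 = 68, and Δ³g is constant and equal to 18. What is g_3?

Build the table forward from the leading diagonal:
D3: 18, 18, 18
D2: 68, 86, 104
D1: 92, 160, 246
g: 58, 150, 310

310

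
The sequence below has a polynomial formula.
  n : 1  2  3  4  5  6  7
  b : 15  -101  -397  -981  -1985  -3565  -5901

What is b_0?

-116, -296, -584, -1004, -1580, -2336
-180, -288, -420, -576, -756
-108, -132, -156, -180
-24, -24, -24
The fourth differences are constant at -24.
Work back: -108 + 24 = -84;  -180 + 84 = -96;  -116 + 96 = -20;  15 + 20 = 35

35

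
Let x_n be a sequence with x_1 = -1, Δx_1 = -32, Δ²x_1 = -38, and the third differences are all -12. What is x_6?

Build the table forward from the leading diagonal:
D3: -12  -12  -12  -12  -12  -12
D2: -38  -50  -62  -74  -86  -98
D1: -32  -70  -120  -182  -256  -342
x: -1  -33  -103  -223  -405  -661

-661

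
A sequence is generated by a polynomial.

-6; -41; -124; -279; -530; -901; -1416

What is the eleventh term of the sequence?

-5396

-35, -83, -155, -251, -371, -515
-48, -72, -96, -120, -144
-24, -24, -24, -24
Constant third difference = -24, so extend:
-144 − 24 = -168;  -515 − 168 = -683;  -1416 − 683 = -2099
-168 − 24 = -192;  -683 − 192 = -875;  -2099 − 875 = -2974
-192 − 24 = -216;  -875 − 216 = -1091;  -2974 − 1091 = -4065
-216 − 24 = -240;  -1091 − 240 = -1331;  -4065 − 1331 = -5396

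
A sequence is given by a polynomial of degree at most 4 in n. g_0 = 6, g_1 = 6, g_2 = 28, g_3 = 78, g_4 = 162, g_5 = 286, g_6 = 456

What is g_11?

2206

Δ: 0, 22, 50, 84, 124, 170
Δ²: 22, 28, 34, 40, 46
Δ³: 6, 6, 6, 6
The third differences are constant (6).
46 + 6 = 52;  170 + 52 = 222;  456 + 222 = 678
52 + 6 = 58;  222 + 58 = 280;  678 + 280 = 958
58 + 6 = 64;  280 + 64 = 344;  958 + 344 = 1302
64 + 6 = 70;  344 + 70 = 414;  1302 + 414 = 1716
70 + 6 = 76;  414 + 76 = 490;  1716 + 490 = 2206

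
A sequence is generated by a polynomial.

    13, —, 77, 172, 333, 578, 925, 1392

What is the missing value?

30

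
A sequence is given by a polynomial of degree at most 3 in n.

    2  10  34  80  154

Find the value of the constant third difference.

6

First differences: 8, 24, 46, 74
Second differences: 16, 22, 28
Third differences: 6, 6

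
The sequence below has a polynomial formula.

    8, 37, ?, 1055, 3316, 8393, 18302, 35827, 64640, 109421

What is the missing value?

242

Using the last 7 terms:
First differences: 2261, 5077, 9909, 17525, 28813, 44781
Second differences: 2816, 4832, 7616, 11288, 15968
Third differences: 2016, 2784, 3672, 4680
Fourth differences: 768, 888, 1008
Fifth differences: 120, 120
Constant fifth difference = 120.
Extend backward: 768 − 120 = 648;  2016 − 648 = 1368;  2816 − 1368 = 1448;  2261 − 1448 = 813;  1055 − 813 = 242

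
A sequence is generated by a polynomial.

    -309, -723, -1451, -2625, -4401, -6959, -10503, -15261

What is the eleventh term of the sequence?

-39459

First differences: -414 , -728 , -1174 , -1776 , -2558 , -3544 , -4758
Second differences: -314 , -446 , -602 , -782 , -986 , -1214
Third differences: -132 , -156 , -180 , -204 , -228
Fourth differences: -24 , -24 , -24 , -24
Constant fourth difference = -24, so extend:
-228 − 24 = -252;  -1214 − 252 = -1466;  -4758 − 1466 = -6224;  -15261 − 6224 = -21485
-252 − 24 = -276;  -1466 − 276 = -1742;  -6224 − 1742 = -7966;  -21485 − 7966 = -29451
-276 − 24 = -300;  -1742 − 300 = -2042;  -7966 − 2042 = -10008;  -29451 − 10008 = -39459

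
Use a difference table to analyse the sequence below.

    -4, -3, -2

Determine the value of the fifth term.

0

D1: 1  1
The first differences are constant (1).
-2 + 1 = -1
-1 + 1 = 0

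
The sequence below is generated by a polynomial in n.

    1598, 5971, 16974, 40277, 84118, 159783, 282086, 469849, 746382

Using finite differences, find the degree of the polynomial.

First differences: 4373, 11003, 23303, 43841, 75665, 122303, 187763, 276533
Second differences: 6630, 12300, 20538, 31824, 46638, 65460, 88770
Third differences: 5670, 8238, 11286, 14814, 18822, 23310
Fourth differences: 2568, 3048, 3528, 4008, 4488
Fifth differences: 480, 480, 480, 480
The fifth differences are constant, so the polynomial has degree 5.

5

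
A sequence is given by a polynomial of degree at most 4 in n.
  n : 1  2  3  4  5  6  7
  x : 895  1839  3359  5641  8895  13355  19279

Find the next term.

D1: 944  1520  2282  3254  4460  5924
D2: 576  762  972  1206  1464
D3: 186  210  234  258
D4: 24  24  24
Fourth differences constant at 24.
258 + 24 = 282;  1464 + 282 = 1746;  5924 + 1746 = 7670;  19279 + 7670 = 26949

26949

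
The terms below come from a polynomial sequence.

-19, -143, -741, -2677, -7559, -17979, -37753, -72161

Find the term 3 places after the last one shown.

-342989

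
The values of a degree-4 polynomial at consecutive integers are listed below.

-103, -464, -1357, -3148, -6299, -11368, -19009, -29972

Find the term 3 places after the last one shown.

First differences: -361 , -893 , -1791 , -3151 , -5069 , -7641 , -10963
Second differences: -532 , -898 , -1360 , -1918 , -2572 , -3322
Third differences: -366 , -462 , -558 , -654 , -750
Fourth differences: -96 , -96 , -96 , -96
Fourth differences constant at -96.
-750 − 96 = -846;  -3322 − 846 = -4168;  -10963 − 4168 = -15131;  -29972 − 15131 = -45103
-846 − 96 = -942;  -4168 − 942 = -5110;  -15131 − 5110 = -20241;  -45103 − 20241 = -65344
-942 − 96 = -1038;  -5110 − 1038 = -6148;  -20241 − 6148 = -26389;  -65344 − 26389 = -91733

-91733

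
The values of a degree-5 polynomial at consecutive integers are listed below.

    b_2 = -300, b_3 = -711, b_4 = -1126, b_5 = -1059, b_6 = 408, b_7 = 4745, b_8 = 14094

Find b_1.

Δ: -411, -415, 67, 1467, 4337, 9349
Δ²: -4, 482, 1400, 2870, 5012
Δ³: 486, 918, 1470, 2142
Δ⁴: 432, 552, 672
Δ⁵: 120, 120
The fifth differences are constant at 120.
Work back: 432 − 120 = 312;  486 − 312 = 174;  -4 − 174 = -178;  -411 + 178 = -233;  -300 + 233 = -67

-67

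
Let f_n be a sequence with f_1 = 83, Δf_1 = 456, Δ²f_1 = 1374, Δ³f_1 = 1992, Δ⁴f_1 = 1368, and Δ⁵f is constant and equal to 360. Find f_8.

Build the table forward from the leading diagonal:
Δ⁵: 360, 360, 360, 360, 360, 360, 360, 360
Δ⁴: 1368, 1728, 2088, 2448, 2808, 3168, 3528, 3888
Δ³: 1992, 3360, 5088, 7176, 9624, 12432, 15600, 19128
Δ²: 1374, 3366, 6726, 11814, 18990, 28614, 41046, 56646
Δ: 456, 1830, 5196, 11922, 23736, 42726, 71340, 112386
f: 83, 539, 2369, 7565, 19487, 43223, 85949, 157289

157289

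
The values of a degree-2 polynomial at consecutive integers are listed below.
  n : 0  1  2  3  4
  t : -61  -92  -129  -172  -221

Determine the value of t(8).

Δ: -31, -37, -43, -49
Δ²: -6, -6, -6
Second differences constant at -6.
-49 − 6 = -55;  -221 − 55 = -276
-55 − 6 = -61;  -276 − 61 = -337
-61 − 6 = -67;  -337 − 67 = -404
-67 − 6 = -73;  -404 − 73 = -477

-477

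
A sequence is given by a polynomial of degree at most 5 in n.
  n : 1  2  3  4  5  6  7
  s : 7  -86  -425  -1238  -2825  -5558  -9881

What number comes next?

-16310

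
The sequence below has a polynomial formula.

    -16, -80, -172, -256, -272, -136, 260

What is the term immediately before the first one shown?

8

Δ: -64  -92  -84  -16  136  396
Δ²: -28  8  68  152  260
Δ³: 36  60  84  108
Δ⁴: 24  24  24
The fourth differences are constant at 24.
Work back: 36 − 24 = 12;  -28 − 12 = -40;  -64 + 40 = -24;  -16 + 24 = 8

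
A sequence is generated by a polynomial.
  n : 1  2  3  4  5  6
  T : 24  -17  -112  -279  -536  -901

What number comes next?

-1392

D1: -41  -95  -167  -257  -365
D2: -54  -72  -90  -108
D3: -18  -18  -18
Constant third difference = -18, so extend:
-108 − 18 = -126;  -365 − 126 = -491;  -901 − 491 = -1392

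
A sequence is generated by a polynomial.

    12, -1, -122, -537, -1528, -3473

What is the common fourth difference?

-96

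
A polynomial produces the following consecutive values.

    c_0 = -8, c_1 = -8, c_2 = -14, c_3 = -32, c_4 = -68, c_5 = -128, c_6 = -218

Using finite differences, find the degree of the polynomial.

D1: 0, -6, -18, -36, -60, -90
D2: -6, -12, -18, -24, -30
D3: -6, -6, -6, -6
The third differences are constant, so the polynomial has degree 3.

3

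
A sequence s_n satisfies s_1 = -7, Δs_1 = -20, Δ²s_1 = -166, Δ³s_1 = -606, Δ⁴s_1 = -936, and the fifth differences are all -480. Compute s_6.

-12987

Build the table forward from the leading diagonal:
Δ⁵: -480  -480  -480  -480  -480  -480
Δ⁴: -936  -1416  -1896  -2376  -2856  -3336
Δ³: -606  -1542  -2958  -4854  -7230  -10086
Δ²: -166  -772  -2314  -5272  -10126  -17356
Δ: -20  -186  -958  -3272  -8544  -18670
s: -7  -27  -213  -1171  -4443  -12987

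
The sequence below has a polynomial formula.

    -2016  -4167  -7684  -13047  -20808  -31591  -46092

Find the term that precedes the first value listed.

First differences: -2151, -3517, -5363, -7761, -10783, -14501
Second differences: -1366, -1846, -2398, -3022, -3718
Third differences: -480, -552, -624, -696
Fourth differences: -72, -72, -72
The fourth differences are constant at -72.
Work back: -480 + 72 = -408;  -1366 + 408 = -958;  -2151 + 958 = -1193;  -2016 + 1193 = -823

-823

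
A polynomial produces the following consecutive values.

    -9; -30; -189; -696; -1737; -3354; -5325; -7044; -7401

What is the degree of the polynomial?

5

First differences: -21, -159, -507, -1041, -1617, -1971, -1719, -357
Second differences: -138, -348, -534, -576, -354, 252, 1362
Third differences: -210, -186, -42, 222, 606, 1110
Fourth differences: 24, 144, 264, 384, 504
Fifth differences: 120, 120, 120, 120
The fifth differences are constant, so the polynomial has degree 5.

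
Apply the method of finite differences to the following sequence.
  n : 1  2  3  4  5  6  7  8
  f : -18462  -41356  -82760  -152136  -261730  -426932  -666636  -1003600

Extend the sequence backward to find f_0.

-7040

-22894, -41404, -69376, -109594, -165202, -239704, -336964
-18510, -27972, -40218, -55608, -74502, -97260
-9462, -12246, -15390, -18894, -22758
-2784, -3144, -3504, -3864
-360, -360, -360
The fifth differences are constant at -360.
Work back: -2784 + 360 = -2424;  -9462 + 2424 = -7038;  -18510 + 7038 = -11472;  -22894 + 11472 = -11422;  -18462 + 11422 = -7040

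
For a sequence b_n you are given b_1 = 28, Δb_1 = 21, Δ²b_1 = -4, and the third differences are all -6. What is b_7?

Build the table forward from the leading diagonal:
D3: -6, -6, -6, -6, -6, -6, -6
D2: -4, -10, -16, -22, -28, -34, -40
D1: 21, 17, 7, -9, -31, -59, -93
b: 28, 49, 66, 73, 64, 33, -26

-26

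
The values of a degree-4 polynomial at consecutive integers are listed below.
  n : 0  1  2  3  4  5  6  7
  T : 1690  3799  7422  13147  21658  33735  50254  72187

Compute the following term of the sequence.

Δ: 2109 , 3623 , 5725 , 8511 , 12077 , 16519 , 21933
Δ²: 1514 , 2102 , 2786 , 3566 , 4442 , 5414
Δ³: 588 , 684 , 780 , 876 , 972
Δ⁴: 96 , 96 , 96 , 96
The fourth differences are constant (96).
972 + 96 = 1068;  5414 + 1068 = 6482;  21933 + 6482 = 28415;  72187 + 28415 = 100602

100602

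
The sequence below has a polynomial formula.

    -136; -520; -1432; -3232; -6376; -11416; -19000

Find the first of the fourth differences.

-96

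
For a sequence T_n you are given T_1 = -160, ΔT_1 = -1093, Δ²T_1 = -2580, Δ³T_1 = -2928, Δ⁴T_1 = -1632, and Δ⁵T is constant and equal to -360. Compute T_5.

-33356

Build the table forward from the leading diagonal:
Fifth differences: -360  -360  -360  -360  -360
Fourth differences: -1632  -1992  -2352  -2712  -3072
Third differences: -2928  -4560  -6552  -8904  -11616
Second differences: -2580  -5508  -10068  -16620  -25524
First differences: -1093  -3673  -9181  -19249  -35869
T: -160  -1253  -4926  -14107  -33356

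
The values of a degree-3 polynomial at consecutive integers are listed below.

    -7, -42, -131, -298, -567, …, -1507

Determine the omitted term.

-962

Using the first 5 terms:
D1: -35  -89  -167  -269
D2: -54  -78  -102
D3: -24  -24
Constant third difference = -24.
Extend forward: -102 − 24 = -126;  -269 − 126 = -395;  -567 − 395 = -962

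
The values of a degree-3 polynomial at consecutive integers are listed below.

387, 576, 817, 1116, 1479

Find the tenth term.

4464

189, 241, 299, 363
52, 58, 64
6, 6
Third differences constant at 6.
64 + 6 = 70;  363 + 70 = 433;  1479 + 433 = 1912
70 + 6 = 76;  433 + 76 = 509;  1912 + 509 = 2421
76 + 6 = 82;  509 + 82 = 591;  2421 + 591 = 3012
82 + 6 = 88;  591 + 88 = 679;  3012 + 679 = 3691
88 + 6 = 94;  679 + 94 = 773;  3691 + 773 = 4464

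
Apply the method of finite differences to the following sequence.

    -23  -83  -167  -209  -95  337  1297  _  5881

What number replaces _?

Using the first 7 terms:
-60, -84, -42, 114, 432, 960
-24, 42, 156, 318, 528
66, 114, 162, 210
48, 48, 48
Constant fourth difference = 48.
Extend forward: 210 + 48 = 258;  528 + 258 = 786;  960 + 786 = 1746;  1297 + 1746 = 3043

3043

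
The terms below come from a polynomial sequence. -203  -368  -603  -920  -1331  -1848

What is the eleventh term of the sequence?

-165, -235, -317, -411, -517
-70, -82, -94, -106
-12, -12, -12
Constant third difference = -12, so extend:
-106 − 12 = -118;  -517 − 118 = -635;  -1848 − 635 = -2483
-118 − 12 = -130;  -635 − 130 = -765;  -2483 − 765 = -3248
-130 − 12 = -142;  -765 − 142 = -907;  -3248 − 907 = -4155
-142 − 12 = -154;  -907 − 154 = -1061;  -4155 − 1061 = -5216
-154 − 12 = -166;  -1061 − 166 = -1227;  -5216 − 1227 = -6443

-6443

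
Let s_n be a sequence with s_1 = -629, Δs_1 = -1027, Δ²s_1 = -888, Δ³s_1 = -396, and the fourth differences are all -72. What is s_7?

Build the table forward from the leading diagonal:
Δ⁴: -72, -72, -72, -72, -72, -72, -72
Δ³: -396, -468, -540, -612, -684, -756, -828
Δ²: -888, -1284, -1752, -2292, -2904, -3588, -4344
Δ: -1027, -1915, -3199, -4951, -7243, -10147, -13735
s: -629, -1656, -3571, -6770, -11721, -18964, -29111

-29111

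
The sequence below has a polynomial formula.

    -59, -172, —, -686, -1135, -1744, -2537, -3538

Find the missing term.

Using the last 5 terms:
Δ: -449  -609  -793  -1001
Δ²: -160  -184  -208
Δ³: -24  -24
Constant third difference = -24.
Extend backward: -160 + 24 = -136;  -449 + 136 = -313;  -686 + 313 = -373

-373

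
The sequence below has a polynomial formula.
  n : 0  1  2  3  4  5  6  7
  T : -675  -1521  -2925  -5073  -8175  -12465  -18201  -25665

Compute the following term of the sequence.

-35163

-846, -1404, -2148, -3102, -4290, -5736, -7464
-558, -744, -954, -1188, -1446, -1728
-186, -210, -234, -258, -282
-24, -24, -24, -24
Fourth differences constant at -24.
-282 − 24 = -306;  -1728 − 306 = -2034;  -7464 − 2034 = -9498;  -25665 − 9498 = -35163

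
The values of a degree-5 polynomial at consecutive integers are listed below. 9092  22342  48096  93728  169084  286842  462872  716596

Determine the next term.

Δ: 13250, 25754, 45632, 75356, 117758, 176030, 253724
Δ²: 12504, 19878, 29724, 42402, 58272, 77694
Δ³: 7374, 9846, 12678, 15870, 19422
Δ⁴: 2472, 2832, 3192, 3552
Δ⁵: 360, 360, 360
Fifth differences constant at 360.
3552 + 360 = 3912;  19422 + 3912 = 23334;  77694 + 23334 = 101028;  253724 + 101028 = 354752;  716596 + 354752 = 1071348

1071348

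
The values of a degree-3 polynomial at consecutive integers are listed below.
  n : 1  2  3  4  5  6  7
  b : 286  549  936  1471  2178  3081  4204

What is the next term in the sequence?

D1: 263  387  535  707  903  1123
D2: 124  148  172  196  220
D3: 24  24  24  24
Constant third difference = 24, so extend:
220 + 24 = 244;  1123 + 244 = 1367;  4204 + 1367 = 5571

5571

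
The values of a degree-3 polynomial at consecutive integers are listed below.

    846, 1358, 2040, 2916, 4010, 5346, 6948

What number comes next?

First differences: 512 , 682 , 876 , 1094 , 1336 , 1602
Second differences: 170 , 194 , 218 , 242 , 266
Third differences: 24 , 24 , 24 , 24
Third differences constant at 24.
266 + 24 = 290;  1602 + 290 = 1892;  6948 + 1892 = 8840

8840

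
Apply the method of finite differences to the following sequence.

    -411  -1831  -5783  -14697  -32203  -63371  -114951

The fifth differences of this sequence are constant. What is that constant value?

-240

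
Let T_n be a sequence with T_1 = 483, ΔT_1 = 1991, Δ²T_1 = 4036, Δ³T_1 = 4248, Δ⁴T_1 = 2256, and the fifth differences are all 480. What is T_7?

Build the table forward from the leading diagonal:
Fifth differences: 480, 480, 480, 480, 480, 480, 480
Fourth differences: 2256, 2736, 3216, 3696, 4176, 4656, 5136
Third differences: 4248, 6504, 9240, 12456, 16152, 20328, 24984
Second differences: 4036, 8284, 14788, 24028, 36484, 52636, 72964
First differences: 1991, 6027, 14311, 29099, 53127, 89611, 142247
T: 483, 2474, 8501, 22812, 51911, 105038, 194649

194649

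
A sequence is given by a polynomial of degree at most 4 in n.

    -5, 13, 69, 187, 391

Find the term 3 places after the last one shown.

1759

First differences: 18, 56, 118, 204
Second differences: 38, 62, 86
Third differences: 24, 24
The third differences are constant (24).
86 + 24 = 110;  204 + 110 = 314;  391 + 314 = 705
110 + 24 = 134;  314 + 134 = 448;  705 + 448 = 1153
134 + 24 = 158;  448 + 158 = 606;  1153 + 606 = 1759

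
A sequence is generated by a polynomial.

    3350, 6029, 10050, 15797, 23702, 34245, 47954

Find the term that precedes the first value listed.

1677

First differences: 2679  4021  5747  7905  10543  13709
Second differences: 1342  1726  2158  2638  3166
Third differences: 384  432  480  528
Fourth differences: 48  48  48
The fourth differences are constant at 48.
Work back: 384 − 48 = 336;  1342 − 336 = 1006;  2679 − 1006 = 1673;  3350 − 1673 = 1677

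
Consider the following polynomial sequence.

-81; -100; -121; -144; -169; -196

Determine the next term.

-225

Δ: -19, -21, -23, -25, -27
Δ²: -2, -2, -2, -2
Second differences constant at -2.
-27 − 2 = -29;  -196 − 29 = -225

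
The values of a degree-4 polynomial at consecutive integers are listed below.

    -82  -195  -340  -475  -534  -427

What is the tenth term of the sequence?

4301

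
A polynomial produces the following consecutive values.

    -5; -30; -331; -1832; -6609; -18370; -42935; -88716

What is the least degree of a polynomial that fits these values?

5

D1: -25, -301, -1501, -4777, -11761, -24565, -45781
D2: -276, -1200, -3276, -6984, -12804, -21216
D3: -924, -2076, -3708, -5820, -8412
D4: -1152, -1632, -2112, -2592
D5: -480, -480, -480
The fifth differences are constant, so the polynomial has degree 5.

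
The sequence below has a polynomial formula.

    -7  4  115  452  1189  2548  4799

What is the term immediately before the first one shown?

D1: 11  111  337  737  1359  2251
D2: 100  226  400  622  892
D3: 126  174  222  270
D4: 48  48  48
The fourth differences are constant at 48.
Work back: 126 − 48 = 78;  100 − 78 = 22;  11 − 22 = -11;  -7 + 11 = 4

4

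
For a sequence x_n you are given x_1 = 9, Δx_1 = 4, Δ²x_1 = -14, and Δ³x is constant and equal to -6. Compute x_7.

-297

Build the table forward from the leading diagonal:
D3: -6, -6, -6, -6, -6, -6, -6
D2: -14, -20, -26, -32, -38, -44, -50
D1: 4, -10, -30, -56, -88, -126, -170
x: 9, 13, 3, -27, -83, -171, -297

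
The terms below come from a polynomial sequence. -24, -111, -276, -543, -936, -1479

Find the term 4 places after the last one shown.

D1: -87  -165  -267  -393  -543
D2: -78  -102  -126  -150
D3: -24  -24  -24
Third differences constant at -24.
-150 − 24 = -174;  -543 − 174 = -717;  -1479 − 717 = -2196
-174 − 24 = -198;  -717 − 198 = -915;  -2196 − 915 = -3111
-198 − 24 = -222;  -915 − 222 = -1137;  -3111 − 1137 = -4248
-222 − 24 = -246;  -1137 − 246 = -1383;  -4248 − 1383 = -5631

-5631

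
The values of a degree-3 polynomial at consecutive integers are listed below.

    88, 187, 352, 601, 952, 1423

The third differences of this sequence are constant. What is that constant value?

18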